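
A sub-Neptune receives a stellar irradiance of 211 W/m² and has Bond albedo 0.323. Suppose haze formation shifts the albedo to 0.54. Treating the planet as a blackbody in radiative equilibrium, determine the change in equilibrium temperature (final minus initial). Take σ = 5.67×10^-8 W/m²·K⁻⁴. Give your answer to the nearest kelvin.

-15 kelvin

Before: T₁ = [211.0·0.677/(4σ)]^(1/4) = 158.4 K.
Final:   T₂ = [S(1−0.54)/(4σ)]^(1/4) = 143.8 K.
ΔT = T₂ − T₁ = -14.59 K.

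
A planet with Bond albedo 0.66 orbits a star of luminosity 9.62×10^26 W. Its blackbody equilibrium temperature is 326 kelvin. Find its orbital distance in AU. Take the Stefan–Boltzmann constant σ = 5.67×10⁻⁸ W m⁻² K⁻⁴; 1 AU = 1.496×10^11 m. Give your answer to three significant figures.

0.674 AU

The flux needed for this T is 4σT⁴/(1−0.66) = 7534 W m⁻².
S = L/(4πd²) → d = √(L/4πS) = √(9.62×10^26/(4π·7534)) = 1.008×10^11 m = 0.6738 AU.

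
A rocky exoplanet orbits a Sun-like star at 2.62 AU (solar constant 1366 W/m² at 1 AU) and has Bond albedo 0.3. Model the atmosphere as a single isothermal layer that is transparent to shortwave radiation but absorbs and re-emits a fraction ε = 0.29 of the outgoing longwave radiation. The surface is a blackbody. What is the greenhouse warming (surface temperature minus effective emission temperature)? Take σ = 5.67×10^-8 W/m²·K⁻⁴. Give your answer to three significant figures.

6.29 kelvin

By the inverse-square law, S = 1366/2.62² = 199.0 W/m².
At the top of the atmosphere, σT_e⁴ = S(1−α)/4 = 34.82 W/m², giving T_e = 157.4 K.
For a single slab of emissivity ε, T_s⁴ = 2T_e⁴/(2−ε); thus T_s = 157.4·(1.17)^(1/4) = 163.7 K.
T_s − T_e = 163.7 − 157.4 = 6.288 K.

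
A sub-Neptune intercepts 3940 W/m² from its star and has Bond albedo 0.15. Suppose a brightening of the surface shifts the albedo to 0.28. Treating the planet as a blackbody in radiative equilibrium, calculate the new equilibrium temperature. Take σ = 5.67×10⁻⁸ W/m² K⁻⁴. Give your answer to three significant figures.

New equilibrium: T₂ = [(1−0.28)·3940/(4σ)]^(1/4) = 334.4 K.

334 K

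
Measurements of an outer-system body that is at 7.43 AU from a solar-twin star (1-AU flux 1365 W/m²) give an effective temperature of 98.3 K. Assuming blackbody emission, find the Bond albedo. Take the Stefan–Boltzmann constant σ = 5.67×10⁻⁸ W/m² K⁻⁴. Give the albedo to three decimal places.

0.144

Irradiance scales as 1/d², so S = 1365 W/m² × (1/7.43)² = 24.73 W/m².
Rearranging the radiative balance, α = 1 − 4σT⁴/S.
4σT⁴ = 4·5.67×10⁻⁸·(98.3)⁴ = 21.18 W/m².
1−α = 21.18/24.73 = 0.8565, so α = 0.1435.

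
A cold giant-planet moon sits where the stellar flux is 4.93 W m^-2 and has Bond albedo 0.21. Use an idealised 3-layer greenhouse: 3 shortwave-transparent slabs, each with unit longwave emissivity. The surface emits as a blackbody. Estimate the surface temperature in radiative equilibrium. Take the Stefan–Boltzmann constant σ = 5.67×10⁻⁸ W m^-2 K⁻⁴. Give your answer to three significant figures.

91.0 K

Top-of-atmosphere balance: σT_e⁴ = S(1−α)/4 = 0.9737 W m^-2 → T_e = 64.37 K.
With N = 3 opaque layers, T_s = (N+1)^(1/4)·T_e = 4^(1/4)·64.37 = 91.04 K.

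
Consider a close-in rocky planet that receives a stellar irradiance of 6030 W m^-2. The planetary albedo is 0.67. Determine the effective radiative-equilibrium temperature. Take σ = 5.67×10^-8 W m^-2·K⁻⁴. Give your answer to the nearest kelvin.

306 K

The planet absorbs (1−α)S over its disc πR² and re-emits over 4πR², so the mean absorbed flux is (1−0.67)·6030/4 = 497.5 W m^-2.
Balancing against σT⁴: T = (497.5/5.67×10⁻⁸)^(1/4) = 306.1 K.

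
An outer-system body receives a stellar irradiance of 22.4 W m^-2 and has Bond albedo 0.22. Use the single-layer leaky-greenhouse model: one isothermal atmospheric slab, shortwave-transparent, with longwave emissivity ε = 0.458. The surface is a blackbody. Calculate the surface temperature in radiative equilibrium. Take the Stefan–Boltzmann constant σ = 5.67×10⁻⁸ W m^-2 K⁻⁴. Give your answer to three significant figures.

The planet radiates to space at T_e = [S(1−α)/(4σ)]^(1/4) = 93.69 K.
Surface balance with a leaky layer gives σT_s⁴ = σT_e⁴·2/(2−ε), so T_s = T_e·[2/(2−0.458)]^(1/4) = 99.98 K.

100 K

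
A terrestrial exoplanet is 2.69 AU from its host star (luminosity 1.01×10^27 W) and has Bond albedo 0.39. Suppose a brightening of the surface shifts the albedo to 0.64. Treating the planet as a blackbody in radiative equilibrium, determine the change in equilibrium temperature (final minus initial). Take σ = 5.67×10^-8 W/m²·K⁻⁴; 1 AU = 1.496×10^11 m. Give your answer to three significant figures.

Orbital distance: d = 2.69 AU = 4.024×10^11 m.
Spreading L over a sphere of radius d: S = 1.01×10^27/(4π·4.02×10^11²) = 496.3 W/m².
With α = 0.39, T₁ = 191.1 K.
Final:   T₂ = [S(1−0.64)/(4σ)]^(1/4) = 167.5 K.
Change: 167.5 − 191.1 = -23.61 K.

-23.6 kelvin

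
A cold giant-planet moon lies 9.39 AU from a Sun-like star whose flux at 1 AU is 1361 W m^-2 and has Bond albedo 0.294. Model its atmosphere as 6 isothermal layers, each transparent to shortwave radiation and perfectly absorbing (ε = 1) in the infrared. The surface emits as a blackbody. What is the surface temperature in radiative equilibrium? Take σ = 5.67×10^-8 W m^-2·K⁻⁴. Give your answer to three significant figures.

135 K

By the inverse-square law, S = 1361/9.39² = 15.44 W m^-2.
The effective emission temperature is T_e = [S(1−α)/(4σ)]^¼ = 83.26 K.
With N = 6 opaque layers, T_s = (N+1)^(1/4)·T_e = 7^(1/4)·83.26 = 135.4 K.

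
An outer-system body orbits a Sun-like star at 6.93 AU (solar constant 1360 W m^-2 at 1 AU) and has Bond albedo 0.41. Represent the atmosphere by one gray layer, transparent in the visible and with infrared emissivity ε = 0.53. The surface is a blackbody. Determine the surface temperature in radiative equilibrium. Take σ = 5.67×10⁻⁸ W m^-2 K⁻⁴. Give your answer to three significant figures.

100 K

By the inverse-square law, S = 1360/6.93² = 28.32 W m^-2.
The planet radiates to space at T_e = [S(1−α)/(4σ)]^(1/4) = 92.64 K.
The surface balance (absorbed SW + ε·downward IR = σT_s⁴) with T_a⁴ = T_s⁴/2 reduces to T_s = T_e·[2/(2−ε)]^¼ = 100.1 K.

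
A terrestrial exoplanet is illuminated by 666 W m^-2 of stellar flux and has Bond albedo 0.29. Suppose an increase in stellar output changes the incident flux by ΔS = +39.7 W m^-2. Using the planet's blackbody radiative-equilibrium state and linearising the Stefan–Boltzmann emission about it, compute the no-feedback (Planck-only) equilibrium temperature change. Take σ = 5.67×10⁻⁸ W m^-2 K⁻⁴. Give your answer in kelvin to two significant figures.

3.2 kelvin

The baseline emission temperature is T_e = 213.7 K.
ΔF = Δ[S(1−α)]/4 = (1−0.29)·+39.7/4 = 7.047 W m^-2.
Planck response: λ_P = 4σT_e³ = 4·5.67×10⁻⁸·(213.7)³ = 2.213 W m^-2/K.
So ΔT₀ = 7.047/2.213 = 3.18 K.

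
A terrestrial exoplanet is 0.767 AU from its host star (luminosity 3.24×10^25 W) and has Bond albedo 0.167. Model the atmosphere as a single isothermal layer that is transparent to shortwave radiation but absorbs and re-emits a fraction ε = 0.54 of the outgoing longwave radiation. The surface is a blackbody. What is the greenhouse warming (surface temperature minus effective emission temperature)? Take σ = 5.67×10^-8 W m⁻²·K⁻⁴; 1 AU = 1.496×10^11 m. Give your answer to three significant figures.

d = 0.767 × 1.496×10^11 m = 1.147×10^11 m.
Spreading L over a sphere of radius d: S = 3.24×10^25/(4π·1.15×10^11²) = 195.8 W m⁻².
Effective emission temperature (TOA balance): σT_e⁴ = S(1−α)/4 = 40.78 W m⁻² → T_e = 163.8 K.
For a single slab of emissivity ε, T_s⁴ = 2T_e⁴/(2−ε); thus T_s = 163.8·(1.37)^(1/4) = 177.2 K.
T_s − T_e = 177.2 − 163.8 = 13.41 K.

13.4 K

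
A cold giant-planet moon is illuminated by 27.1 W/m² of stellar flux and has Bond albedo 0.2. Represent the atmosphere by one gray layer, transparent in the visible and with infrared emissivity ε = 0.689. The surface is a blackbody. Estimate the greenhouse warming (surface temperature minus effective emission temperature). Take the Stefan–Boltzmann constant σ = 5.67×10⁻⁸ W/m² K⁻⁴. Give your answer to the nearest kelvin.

At the top of the atmosphere, σT_e⁴ = S(1−α)/4 = 5.420 W/m², giving T_e = 98.88 K.
The surface balance (absorbed SW + ε·downward IR = σT_s⁴) with T_a⁴ = T_s⁴/2 reduces to T_s = T_e·[2/(2−ε)]^¼ = 109.9 K.
The atmosphere warms the surface by 11.01 K.

11 K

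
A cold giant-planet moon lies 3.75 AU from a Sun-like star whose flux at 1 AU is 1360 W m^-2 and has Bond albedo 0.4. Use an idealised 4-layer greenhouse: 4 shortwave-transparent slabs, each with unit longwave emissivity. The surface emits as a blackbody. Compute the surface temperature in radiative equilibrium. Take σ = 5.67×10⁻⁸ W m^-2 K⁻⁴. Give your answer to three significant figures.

189 kelvin

Flux at the orbit: S = 1360/(3.75)² = 96.71 W m^-2.
Top-of-atmosphere balance: σT_e⁴ = S(1−α)/4 = 14.51 W m^-2 → T_e = 126.5 K.
With N = 4 opaque layers, T_s = (N+1)^(1/4)·T_e = 5^(1/4)·126.5 = 189.1 K.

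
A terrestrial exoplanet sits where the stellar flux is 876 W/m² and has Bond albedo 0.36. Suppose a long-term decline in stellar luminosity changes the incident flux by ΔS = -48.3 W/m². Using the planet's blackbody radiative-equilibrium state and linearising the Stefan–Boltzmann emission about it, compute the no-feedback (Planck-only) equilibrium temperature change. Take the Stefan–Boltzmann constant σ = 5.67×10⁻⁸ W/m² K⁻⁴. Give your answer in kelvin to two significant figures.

-3.1 K

The baseline emission temperature is T_e = 223.0 K.
TOA radiative forcing: ΔF = (1−α)ΔS/4 = 0.64·(-48.3)/4 = -7.728 W/m².
The Planck feedback parameter is 4σT_e³ = 2.514 W/m²/K.
So ΔT₀ = -7.728/2.514 = -3.07 K.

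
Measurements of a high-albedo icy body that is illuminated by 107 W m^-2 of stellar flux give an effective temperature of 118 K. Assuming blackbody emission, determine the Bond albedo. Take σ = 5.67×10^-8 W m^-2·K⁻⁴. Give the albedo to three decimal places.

Energy balance: S(1−α)/4 = σT⁴, so 1−α = 4σT⁴/S.
σT⁴ = 10.99 W m^-2, so 4σT⁴ = 43.97 W m^-2.
1−α = 43.97/107.0 = 0.4109, so α = 0.5891.

0.589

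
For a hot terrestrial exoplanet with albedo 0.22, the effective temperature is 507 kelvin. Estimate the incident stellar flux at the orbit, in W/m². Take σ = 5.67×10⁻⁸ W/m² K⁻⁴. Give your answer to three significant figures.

19200 W/m²

From S(1−α)/4 = σT⁴: S = 4σT⁴/(1−α).
σT⁴ = 5.67×10⁻⁸·(507)⁴ = 3746 W/m².
S = 4·3746/0.78 = 19210 W/m².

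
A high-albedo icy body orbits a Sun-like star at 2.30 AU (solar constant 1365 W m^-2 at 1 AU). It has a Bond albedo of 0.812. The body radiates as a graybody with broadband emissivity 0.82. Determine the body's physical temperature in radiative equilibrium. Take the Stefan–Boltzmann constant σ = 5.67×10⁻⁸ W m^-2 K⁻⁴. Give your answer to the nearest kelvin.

Flux at the orbit: S = 1365/(2.30)² = 258.0 W m^-2.
Absorbed flux (global mean): S(1−α)/4 = 258.0·0.188/4 = 12.13 W m^-2.
Equating to εσT⁴ with ε = 0.82: T = (12.13/0.82σ)^(1/4) = 127.1 K.

127 K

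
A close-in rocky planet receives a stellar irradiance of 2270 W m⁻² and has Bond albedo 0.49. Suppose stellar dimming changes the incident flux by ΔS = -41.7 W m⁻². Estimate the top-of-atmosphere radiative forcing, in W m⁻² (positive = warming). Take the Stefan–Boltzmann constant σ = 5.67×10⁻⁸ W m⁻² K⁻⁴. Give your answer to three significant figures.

ΔF = Δ[S(1−α)]/4 = (1−0.49)·-41.7/4 = -5.317 W m⁻².

-5.32 W m⁻²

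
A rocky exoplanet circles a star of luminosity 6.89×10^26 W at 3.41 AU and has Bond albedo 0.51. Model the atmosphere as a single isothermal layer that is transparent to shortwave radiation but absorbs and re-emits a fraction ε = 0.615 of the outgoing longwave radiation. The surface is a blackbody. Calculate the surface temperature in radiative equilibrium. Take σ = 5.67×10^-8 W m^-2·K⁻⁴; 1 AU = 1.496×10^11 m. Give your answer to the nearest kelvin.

Orbital distance: d = 3.41 AU = 5.101×10^11 m.
Flux at the orbit: S = L/(4πd²) = 6.89×10^26/(4π·(5.10×10^11)²) = 210.7 W m^-2.
Effective emission temperature (TOA balance): σT_e⁴ = S(1−α)/4 = 25.81 W m^-2 → T_e = 146.1 K.
For a single slab of emissivity ε, T_s⁴ = 2T_e⁴/(2−ε); thus T_s = 146.1·(1.444)^(1/4) = 160.1 K.

160 kelvin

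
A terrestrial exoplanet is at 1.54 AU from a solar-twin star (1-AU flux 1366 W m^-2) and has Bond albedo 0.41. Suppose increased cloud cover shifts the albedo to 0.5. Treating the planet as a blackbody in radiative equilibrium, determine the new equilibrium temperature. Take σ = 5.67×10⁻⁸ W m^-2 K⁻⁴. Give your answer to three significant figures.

Irradiance scales as 1/d², so S = 1366 W m^-2 × (1/1.54)² = 576.0 W m^-2.
T₂ = [S(1−α₂)/(4σ)]^(1/4) = [576.0·0.5/(4σ)]^(1/4) = 188.8 K.

189 K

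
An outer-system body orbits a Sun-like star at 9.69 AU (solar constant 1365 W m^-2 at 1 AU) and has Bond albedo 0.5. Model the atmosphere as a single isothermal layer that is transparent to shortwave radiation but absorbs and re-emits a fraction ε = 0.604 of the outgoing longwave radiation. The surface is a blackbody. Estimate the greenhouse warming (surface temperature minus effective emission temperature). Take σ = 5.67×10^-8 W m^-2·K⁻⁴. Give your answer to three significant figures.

7.08 K

Flux at the orbit: S = 1365/(9.69)² = 14.54 W m^-2.
At the top of the atmosphere, σT_e⁴ = S(1−α)/4 = 1.817 W m^-2, giving T_e = 75.24 K.
For a single slab of emissivity ε, T_s⁴ = 2T_e⁴/(2−ε); thus T_s = 75.24·(1.433)^(1/4) = 82.32 K.
The atmosphere warms the surface by 7.076 K.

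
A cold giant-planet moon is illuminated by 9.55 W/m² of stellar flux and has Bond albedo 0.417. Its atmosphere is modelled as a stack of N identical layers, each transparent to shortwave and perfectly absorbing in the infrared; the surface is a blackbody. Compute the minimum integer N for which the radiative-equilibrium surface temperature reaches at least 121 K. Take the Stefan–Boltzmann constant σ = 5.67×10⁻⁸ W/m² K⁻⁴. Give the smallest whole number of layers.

Top-of-atmosphere balance: σT_e⁴ = S(1−α)/4 = 1.392 W/m² → T_e = 70.39 K.
Since T_s⁴ = (N+1)T_e⁴, we need N ≥ (T_s/T_e)⁴ − 1 = 7.732.
Rounding up, N = 8.

8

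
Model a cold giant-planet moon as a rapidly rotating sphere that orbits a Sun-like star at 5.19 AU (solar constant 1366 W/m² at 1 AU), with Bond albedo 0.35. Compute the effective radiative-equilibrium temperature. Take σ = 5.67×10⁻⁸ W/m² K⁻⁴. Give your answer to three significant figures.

110 K

Flux at the orbit: S = 1366/(5.19)² = 50.71 W/m².
The planet absorbs (1−α)S over its disc πR² and re-emits over 4πR², so the mean absorbed flux is (1−0.35)·50.71/4 = 8.241 W/m².
In equilibrium σT⁴ equals this, so T = 109.8 K.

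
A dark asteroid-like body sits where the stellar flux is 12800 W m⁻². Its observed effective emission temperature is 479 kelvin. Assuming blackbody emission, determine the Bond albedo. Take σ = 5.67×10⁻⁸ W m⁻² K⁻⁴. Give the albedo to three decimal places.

0.067

From σT⁴ = S(1−α)/4 we invert for α: 1−α = 4σT⁴/S.
σT⁴ = 2985 W m⁻², so 4σT⁴ = 11940 W m⁻².
Hence α = 1 − 11940/12800 = 0.0672.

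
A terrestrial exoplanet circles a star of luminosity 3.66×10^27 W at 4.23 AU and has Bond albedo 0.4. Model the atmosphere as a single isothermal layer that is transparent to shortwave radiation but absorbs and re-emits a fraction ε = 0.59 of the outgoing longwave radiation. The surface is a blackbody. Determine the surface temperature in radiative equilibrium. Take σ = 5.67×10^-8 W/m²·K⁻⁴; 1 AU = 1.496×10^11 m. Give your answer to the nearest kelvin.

229 kelvin

d = 4.23 × 1.496×10^11 m = 6.328×10^11 m.
S = L/(4πd²) = 727.3 W/m².
At the top of the atmosphere, σT_e⁴ = S(1−α)/4 = 109.1 W/m², giving T_e = 209.4 K.
Surface balance with a leaky layer gives σT_s⁴ = σT_e⁴·2/(2−ε), so T_s = T_e·[2/(2−0.59)]^(1/4) = 228.6 K.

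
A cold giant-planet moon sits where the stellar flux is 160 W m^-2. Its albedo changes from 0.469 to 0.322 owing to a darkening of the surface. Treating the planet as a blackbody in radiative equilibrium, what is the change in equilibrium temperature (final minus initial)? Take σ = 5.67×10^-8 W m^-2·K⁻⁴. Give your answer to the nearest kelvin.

9 kelvin

With α = 0.469, T₁ = 139.1 K.
With α = 0.322, T₂ = 147.9 K.
Change: 147.9 − 139.1 = 8.765 K.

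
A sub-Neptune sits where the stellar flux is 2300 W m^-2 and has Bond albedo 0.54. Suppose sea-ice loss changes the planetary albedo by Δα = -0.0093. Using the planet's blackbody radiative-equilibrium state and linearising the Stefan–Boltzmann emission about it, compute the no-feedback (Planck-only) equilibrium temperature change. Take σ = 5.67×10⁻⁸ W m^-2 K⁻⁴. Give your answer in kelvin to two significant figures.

1.3 K

Reference equilibrium: T_e = [S(1−α)/(4σ)]^(1/4) = 261.3 K.
TOA radiative forcing: ΔF = −S·Δα/4 = −2300·(-0.0093)/4 = 5.347 W m^-2.
Planck response: λ_P = 4σT_e³ = 4·5.67×10⁻⁸·(261.3)³ = 4.048 W m^-2/K.
Hence the no-feedback warming is ΔF/(4σT_e³) = 1.32 K.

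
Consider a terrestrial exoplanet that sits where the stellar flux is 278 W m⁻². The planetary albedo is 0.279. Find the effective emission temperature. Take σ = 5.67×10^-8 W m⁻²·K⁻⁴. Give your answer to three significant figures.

172 K

Averaging over the sphere, the absorbed flux is S(1−α)/4 = 50.11 W m⁻².
In equilibrium σT⁴ equals this, so T = 172.4 K.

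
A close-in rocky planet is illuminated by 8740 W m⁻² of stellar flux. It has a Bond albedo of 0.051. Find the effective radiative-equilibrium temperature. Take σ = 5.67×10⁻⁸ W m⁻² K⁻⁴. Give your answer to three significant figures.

Absorbed flux (global mean): S(1−α)/4 = 8740·0.949/4 = 2074 W m⁻².
Balancing against σT⁴: T = (2074/5.67×10⁻⁸)^(1/4) = 437.3 K.

437 K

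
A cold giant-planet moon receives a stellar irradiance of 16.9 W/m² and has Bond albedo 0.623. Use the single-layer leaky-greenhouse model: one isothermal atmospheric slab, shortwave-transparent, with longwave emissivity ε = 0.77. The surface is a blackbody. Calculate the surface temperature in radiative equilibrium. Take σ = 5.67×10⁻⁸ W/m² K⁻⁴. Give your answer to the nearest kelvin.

At the top of the atmosphere, σT_e⁴ = S(1−α)/4 = 1.593 W/m², giving T_e = 72.80 K.
Surface balance with a leaky layer gives σT_s⁴ = σT_e⁴·2/(2−ε), so T_s = T_e·[2/(2−0.77)]^(1/4) = 82.21 K.

82 K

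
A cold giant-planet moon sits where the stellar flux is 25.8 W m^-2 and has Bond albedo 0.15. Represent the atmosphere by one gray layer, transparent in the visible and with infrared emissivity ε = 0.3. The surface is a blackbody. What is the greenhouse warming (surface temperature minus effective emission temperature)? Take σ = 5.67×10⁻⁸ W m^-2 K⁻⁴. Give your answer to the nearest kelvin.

At the top of the atmosphere, σT_e⁴ = S(1−α)/4 = 5.482 W m^-2, giving T_e = 99.16 K.
For a single slab of emissivity ε, T_s⁴ = 2T_e⁴/(2−ε); thus T_s = 99.16·(1.176)^(1/4) = 103.3 K.
T_s − T_e = 103.3 − 99.16 = 4.112 K.

4 K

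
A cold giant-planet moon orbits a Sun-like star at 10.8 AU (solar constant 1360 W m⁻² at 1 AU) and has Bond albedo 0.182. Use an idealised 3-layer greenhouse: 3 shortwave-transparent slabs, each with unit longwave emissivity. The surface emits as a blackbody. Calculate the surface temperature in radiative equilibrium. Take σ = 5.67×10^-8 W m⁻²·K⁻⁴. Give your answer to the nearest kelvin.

114 kelvin

Irradiance scales as 1/d², so S = 1360 W m⁻² × (1/10.8)² = 11.66 W m⁻².
OLR = S(1−α)/4 = 2.384 W m⁻²; the top layer radiates at T_e = 80.53 K.
Layer-by-layer balance gives σT_s⁴ = (N+1)σT_e⁴, so T_s = 4^¼·80.53 = 113.9 K.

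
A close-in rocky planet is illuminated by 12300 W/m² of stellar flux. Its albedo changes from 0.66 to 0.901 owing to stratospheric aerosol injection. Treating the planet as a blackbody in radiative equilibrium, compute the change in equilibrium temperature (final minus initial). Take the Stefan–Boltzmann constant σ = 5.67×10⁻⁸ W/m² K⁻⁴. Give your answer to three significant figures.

-97.8 kelvin

Initial: T₁ = [S(1−0.66)/(4σ)]^(1/4) = 368.5 K.
Final:   T₂ = [S(1−0.901)/(4σ)]^(1/4) = 270.7 K.
Change: 270.7 − 368.5 = -97.81 K.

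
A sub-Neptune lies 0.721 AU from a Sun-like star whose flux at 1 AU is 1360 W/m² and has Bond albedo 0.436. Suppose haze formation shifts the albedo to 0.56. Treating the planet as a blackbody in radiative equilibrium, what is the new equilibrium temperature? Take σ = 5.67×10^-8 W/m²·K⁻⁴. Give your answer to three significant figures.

By the inverse-square law, S = 1360/0.721² = 2616 W/m².
New equilibrium: T₂ = [(1−0.56)·2616/(4σ)]^(1/4) = 266.9 K.

267 K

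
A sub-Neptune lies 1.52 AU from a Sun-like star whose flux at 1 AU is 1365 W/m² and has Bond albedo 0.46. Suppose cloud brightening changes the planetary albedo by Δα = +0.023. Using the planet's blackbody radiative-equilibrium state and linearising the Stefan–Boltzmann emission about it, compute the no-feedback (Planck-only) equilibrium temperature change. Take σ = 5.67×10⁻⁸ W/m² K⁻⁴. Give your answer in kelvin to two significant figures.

Flux at the orbit: S = 1365/(1.52)² = 590.8 W/m².
Unperturbed T_e = [590.8·(1−0.46)/(4σ)]^¼ = 193.7 K.
ΔF = −(S/4)Δα = −(590.8/4)×(+0.023) = -3.397 W/m².
The Planck feedback parameter is 4σT_e³ = 1.647 W/m²/K.
Hence the no-feedback warming is ΔF/(4σT_e³) = -2.06 K.

-2.1 kelvin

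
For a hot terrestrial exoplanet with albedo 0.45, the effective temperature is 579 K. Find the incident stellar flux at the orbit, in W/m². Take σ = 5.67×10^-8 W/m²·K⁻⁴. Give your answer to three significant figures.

Invert the energy balance for S: S = 4σT⁴/(1−α).
The emitted flux is σT⁴ = 6372 W/m².
S = 4·6372/0.55 = 46340 W/m².

46300 W/m²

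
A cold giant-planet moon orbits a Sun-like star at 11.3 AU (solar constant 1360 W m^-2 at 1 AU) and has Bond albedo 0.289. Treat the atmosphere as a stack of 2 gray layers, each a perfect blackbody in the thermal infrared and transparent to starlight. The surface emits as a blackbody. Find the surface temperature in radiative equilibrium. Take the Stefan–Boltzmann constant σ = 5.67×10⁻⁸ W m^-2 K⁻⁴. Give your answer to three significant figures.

Flux at the orbit: S = 1360/(11.3)² = 10.65 W m^-2.
The effective emission temperature is T_e = [S(1−α)/(4σ)]^¼ = 76.02 K.
With N = 2 opaque layers, T_s = (N+1)^(1/4)·T_e = 3^(1/4)·76.02 = 100.0 K.

100 kelvin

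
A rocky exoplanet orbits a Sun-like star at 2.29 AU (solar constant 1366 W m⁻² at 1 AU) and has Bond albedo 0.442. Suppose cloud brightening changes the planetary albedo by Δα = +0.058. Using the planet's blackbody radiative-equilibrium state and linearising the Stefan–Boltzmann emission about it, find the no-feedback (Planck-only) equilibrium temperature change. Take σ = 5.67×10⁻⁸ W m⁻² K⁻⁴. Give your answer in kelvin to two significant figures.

Flux at the orbit: S = 1366/(2.29)² = 260.5 W m⁻².
Reference equilibrium: T_e = [S(1−α)/(4σ)]^(1/4) = 159.1 K.
The change in absorbed flux is Δ[S(1−α)/4] = −SΔα/4 = -3.777 W m⁻².
The Planck feedback parameter is 4σT_e³ = 0.9135 W m⁻²/K.
ΔT₀ = ΔF/λ_P = -3.777/0.9135 = -4.13 K.

-4.1 kelvin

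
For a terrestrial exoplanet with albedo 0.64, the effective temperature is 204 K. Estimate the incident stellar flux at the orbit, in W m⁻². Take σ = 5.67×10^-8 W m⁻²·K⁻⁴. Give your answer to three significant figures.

1090 W m⁻²

Invert the energy balance for S: S = 4σT⁴/(1−α).
The emitted flux is σT⁴ = 98.20 W m⁻².
S = 4·98.20/0.36 = 1091 W m⁻².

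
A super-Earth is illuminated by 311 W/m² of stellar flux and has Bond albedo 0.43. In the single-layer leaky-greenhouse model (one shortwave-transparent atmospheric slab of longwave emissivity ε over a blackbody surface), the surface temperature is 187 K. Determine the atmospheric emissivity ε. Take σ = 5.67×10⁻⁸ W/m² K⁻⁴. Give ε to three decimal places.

0.722

First, T_e = [311.0·(1−0.43)/(4σ)]^(1/4) = 167.2 K.
Inverting T_s⁴ = 2T_e⁴/(2−ε): (T_e/T_s)⁴ = 0.6392, so ε = 2(1 − 0.6392) = 0.7216.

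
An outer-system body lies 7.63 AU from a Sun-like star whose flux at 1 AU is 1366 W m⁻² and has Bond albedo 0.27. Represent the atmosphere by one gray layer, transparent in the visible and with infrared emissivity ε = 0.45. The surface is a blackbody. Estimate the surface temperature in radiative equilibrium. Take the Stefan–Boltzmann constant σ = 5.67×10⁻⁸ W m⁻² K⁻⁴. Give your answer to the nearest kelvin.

Flux at the orbit: S = 1366/(7.63)² = 23.46 W m⁻².
Effective emission temperature (TOA balance): σT_e⁴ = S(1−α)/4 = 4.282 W m⁻² → T_e = 93.22 K.
The surface balance (absorbed SW + ε·downward IR = σT_s⁴) with T_a⁴ = T_s⁴/2 reduces to T_s = T_e·[2/(2−ε)]^¼ = 99.36 K.

99 kelvin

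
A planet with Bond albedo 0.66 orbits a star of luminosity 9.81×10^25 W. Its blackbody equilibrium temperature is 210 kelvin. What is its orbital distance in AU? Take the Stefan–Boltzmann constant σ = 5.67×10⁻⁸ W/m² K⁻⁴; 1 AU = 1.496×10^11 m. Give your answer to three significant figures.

0.519 AU

Required flux: S = 4σT⁴/(1−α) = 1297 W/m².
S = L/(4πd²) → d = √(L/4πS) = √(9.81×10^25/(4π·1297)) = 7.757×10^10 m = 0.5185 AU.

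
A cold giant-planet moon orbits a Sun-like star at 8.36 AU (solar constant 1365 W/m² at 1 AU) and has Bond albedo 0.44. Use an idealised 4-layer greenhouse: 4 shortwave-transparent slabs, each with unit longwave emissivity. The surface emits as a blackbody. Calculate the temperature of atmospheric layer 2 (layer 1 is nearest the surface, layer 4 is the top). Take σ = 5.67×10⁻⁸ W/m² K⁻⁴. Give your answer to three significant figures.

110 kelvin

Irradiance scales as 1/d², so S = 1365 W/m² × (1/8.36)² = 19.53 W/m².
The effective emission temperature is T_e = [S(1−α)/(4σ)]^¼ = 83.33 K.
Each opaque layer satisfies 2T_j⁴ = T_{j−1}⁴ + T_{j+1}⁴, giving T_k⁴ = (N+1−k)T_e⁴.
With k = 2: T_2 = (4+1−2)^¼·83.33 K = 109.7 K.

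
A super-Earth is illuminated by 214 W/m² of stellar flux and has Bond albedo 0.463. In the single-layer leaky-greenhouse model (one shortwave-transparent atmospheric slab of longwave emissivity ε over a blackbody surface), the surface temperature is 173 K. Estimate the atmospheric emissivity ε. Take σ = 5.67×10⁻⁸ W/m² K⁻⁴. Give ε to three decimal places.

0.869

Effective temperature: T_e = [S(1−α)/(4σ)]^(1/4) = 150.0 K.
T_s⁴ = T_e⁴·2/(2−ε) → ε = 2 − 2(T_e/T_s)⁴ = 2 − 2·(150.0/173)⁴ = 0.8687.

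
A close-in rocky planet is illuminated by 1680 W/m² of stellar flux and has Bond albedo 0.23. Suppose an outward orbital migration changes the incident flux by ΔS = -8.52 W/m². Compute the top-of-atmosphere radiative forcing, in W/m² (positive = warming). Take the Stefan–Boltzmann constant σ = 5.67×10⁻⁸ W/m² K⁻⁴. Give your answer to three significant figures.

-1.64 W/m²

Only a fraction (1−α) is absorbed and it's spread over 4πR², so ΔF = (1−α)ΔS/4 = -1.640 W/m².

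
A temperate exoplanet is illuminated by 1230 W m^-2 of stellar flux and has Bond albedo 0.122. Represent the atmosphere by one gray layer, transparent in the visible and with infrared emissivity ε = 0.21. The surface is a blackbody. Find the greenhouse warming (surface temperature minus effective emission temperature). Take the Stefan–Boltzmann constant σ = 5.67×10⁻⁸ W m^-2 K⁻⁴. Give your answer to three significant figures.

7.39 K

At the top of the atmosphere, σT_e⁴ = S(1−α)/4 = 270.0 W m^-2, giving T_e = 262.7 K.
Surface balance with a leaky layer gives σT_s⁴ = σT_e⁴·2/(2−ε), so T_s = T_e·[2/(2−0.21)]^(1/4) = 270.1 K.
Greenhouse warming: T_s − T_e = 7.387 K.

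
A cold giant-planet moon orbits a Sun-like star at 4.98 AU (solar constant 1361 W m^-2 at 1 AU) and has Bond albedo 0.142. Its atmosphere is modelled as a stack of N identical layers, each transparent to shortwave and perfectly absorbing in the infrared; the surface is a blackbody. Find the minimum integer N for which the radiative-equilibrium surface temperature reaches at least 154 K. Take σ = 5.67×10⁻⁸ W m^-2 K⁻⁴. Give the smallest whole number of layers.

Flux at the orbit: S = 1361/(4.98)² = 54.88 W m^-2.
Top-of-atmosphere balance: σT_e⁴ = S(1−α)/4 = 11.77 W m^-2 → T_e = 120.0 K.
T_s = (N+1)^(1/4)·T_e ≥ 154 K requires N+1 ≥ (T_s/T_e)⁴ = (154/120.0)⁴ = 2.709.
Rounding up, N = 2.

2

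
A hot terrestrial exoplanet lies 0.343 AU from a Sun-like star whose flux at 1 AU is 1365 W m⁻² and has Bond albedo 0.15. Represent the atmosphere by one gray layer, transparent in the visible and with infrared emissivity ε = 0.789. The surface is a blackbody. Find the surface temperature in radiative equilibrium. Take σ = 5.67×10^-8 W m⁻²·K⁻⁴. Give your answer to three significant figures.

Flux at the orbit: S = 1365/(0.343)² = 11600 W m⁻².
At the top of the atmosphere, σT_e⁴ = S(1−α)/4 = 2465 W m⁻², giving T_e = 456.6 K.
Surface balance with a leaky layer gives σT_s⁴ = σT_e⁴·2/(2−ε), so T_s = T_e·[2/(2−0.789)]^(1/4) = 517.7 K.

518 kelvin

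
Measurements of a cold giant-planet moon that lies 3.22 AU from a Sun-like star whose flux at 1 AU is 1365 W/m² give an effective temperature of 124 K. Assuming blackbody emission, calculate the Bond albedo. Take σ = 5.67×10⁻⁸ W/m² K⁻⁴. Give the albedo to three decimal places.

0.593

Irradiance scales as 1/d², so S = 1365 W/m² × (1/3.22)² = 131.7 W/m².
Rearranging the radiative balance, α = 1 − 4σT⁴/S.
4σT⁴ = 4·5.67×10⁻⁸·(124)⁴ = 53.62 W/m².
1−α = 53.62/131.7 = 0.4073, so α = 0.5927.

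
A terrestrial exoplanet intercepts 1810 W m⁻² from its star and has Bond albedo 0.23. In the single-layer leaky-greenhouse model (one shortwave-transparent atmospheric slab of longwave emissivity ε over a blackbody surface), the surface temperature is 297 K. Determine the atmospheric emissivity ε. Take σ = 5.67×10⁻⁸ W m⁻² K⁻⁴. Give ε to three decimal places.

First, T_e = [1810·(1−0.23)/(4σ)]^(1/4) = 280.0 K.
T_s⁴ = T_e⁴·2/(2−ε) → ε = 2 − 2(T_e/T_s)⁴ = 2 − 2·(280.0/297)⁴ = 0.4205.

0.420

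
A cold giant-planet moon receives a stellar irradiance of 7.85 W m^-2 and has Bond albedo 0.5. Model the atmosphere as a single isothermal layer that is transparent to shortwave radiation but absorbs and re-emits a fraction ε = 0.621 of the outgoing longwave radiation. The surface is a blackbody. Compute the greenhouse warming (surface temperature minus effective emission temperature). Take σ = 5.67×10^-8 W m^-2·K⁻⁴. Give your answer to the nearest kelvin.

6 K

Effective emission temperature (TOA balance): σT_e⁴ = S(1−α)/4 = 0.9812 W m^-2 → T_e = 64.50 K.
Surface balance with a leaky layer gives σT_s⁴ = σT_e⁴·2/(2−ε), so T_s = T_e·[2/(2−0.621)]^(1/4) = 70.78 K.
T_s − T_e = 70.78 − 64.50 = 6.282 K.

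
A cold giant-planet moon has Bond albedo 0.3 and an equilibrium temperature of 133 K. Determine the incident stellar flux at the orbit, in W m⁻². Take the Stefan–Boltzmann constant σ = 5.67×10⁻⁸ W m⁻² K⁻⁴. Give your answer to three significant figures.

Invert the energy balance for S: S = 4σT⁴/(1−α).
σT⁴ = 5.67×10⁻⁸·(133)⁴ = 17.74 W m⁻².
So S = 4×17.74/(1−0.3) = 101.4 W m⁻².

101 W m⁻²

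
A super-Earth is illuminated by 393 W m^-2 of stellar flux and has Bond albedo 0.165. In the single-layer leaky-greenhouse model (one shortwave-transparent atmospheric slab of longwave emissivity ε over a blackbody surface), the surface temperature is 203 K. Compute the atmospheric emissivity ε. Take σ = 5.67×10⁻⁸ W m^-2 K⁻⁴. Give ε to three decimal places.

Effective temperature: T_e = [S(1−α)/(4σ)]^(1/4) = 195.0 K.
T_s⁴ = T_e⁴·2/(2−ε) → ε = 2 − 2(T_e/T_s)⁴ = 2 − 2·(195.0/203)⁴ = 0.2960.

0.296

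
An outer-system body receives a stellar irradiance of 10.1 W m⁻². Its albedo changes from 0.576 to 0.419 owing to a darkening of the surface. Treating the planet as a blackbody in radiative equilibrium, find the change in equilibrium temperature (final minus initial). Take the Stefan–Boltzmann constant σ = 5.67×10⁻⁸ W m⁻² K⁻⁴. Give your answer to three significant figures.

5.40 K

Initial: T₁ = [S(1−0.576)/(4σ)]^(1/4) = 65.92 K.
With α = 0.419, T₂ = 71.32 K.
Change: 71.32 − 65.92 = 5.401 K.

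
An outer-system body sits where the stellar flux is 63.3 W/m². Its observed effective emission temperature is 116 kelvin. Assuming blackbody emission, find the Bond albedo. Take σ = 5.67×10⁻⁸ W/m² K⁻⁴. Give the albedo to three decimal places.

0.351

From σT⁴ = S(1−α)/4 we invert for α: 1−α = 4σT⁴/S.
σT⁴ = 10.27 W/m², so 4σT⁴ = 41.07 W/m².
Hence α = 1 − 41.07/63.30 = 0.3513.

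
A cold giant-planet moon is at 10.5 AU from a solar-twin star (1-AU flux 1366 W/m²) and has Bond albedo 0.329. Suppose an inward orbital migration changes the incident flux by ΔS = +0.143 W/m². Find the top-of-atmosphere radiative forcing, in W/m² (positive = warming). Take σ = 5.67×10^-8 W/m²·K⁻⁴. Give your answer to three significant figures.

Flux at the orbit: S = 1366/(10.5)² = 12.39 W/m².
ΔF = Δ[S(1−α)]/4 = (1−0.329)·+0.143/4 = 0.02399 W/m².

0.0240 W/m²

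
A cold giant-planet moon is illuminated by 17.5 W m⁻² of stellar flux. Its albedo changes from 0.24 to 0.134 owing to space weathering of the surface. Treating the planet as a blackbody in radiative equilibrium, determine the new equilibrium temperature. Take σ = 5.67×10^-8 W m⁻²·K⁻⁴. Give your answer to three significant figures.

T₂ = [S(1−α₂)/(4σ)]^(1/4) = [17.50·0.866/(4σ)]^(1/4) = 90.41 K.

90.4 kelvin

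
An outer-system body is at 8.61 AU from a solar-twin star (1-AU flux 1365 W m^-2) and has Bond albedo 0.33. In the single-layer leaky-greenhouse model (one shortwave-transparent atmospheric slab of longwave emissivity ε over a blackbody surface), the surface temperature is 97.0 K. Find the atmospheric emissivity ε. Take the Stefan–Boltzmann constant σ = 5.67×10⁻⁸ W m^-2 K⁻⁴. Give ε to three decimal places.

0.771

Flux at the orbit: S = 1365/(8.61)² = 18.41 W m^-2.
Effective temperature: T_e = [S(1−α)/(4σ)]^(1/4) = 85.88 K.
Since (2−ε)/2 = (T_e/T_s)⁴ = 0.6144, ε = 0.7711.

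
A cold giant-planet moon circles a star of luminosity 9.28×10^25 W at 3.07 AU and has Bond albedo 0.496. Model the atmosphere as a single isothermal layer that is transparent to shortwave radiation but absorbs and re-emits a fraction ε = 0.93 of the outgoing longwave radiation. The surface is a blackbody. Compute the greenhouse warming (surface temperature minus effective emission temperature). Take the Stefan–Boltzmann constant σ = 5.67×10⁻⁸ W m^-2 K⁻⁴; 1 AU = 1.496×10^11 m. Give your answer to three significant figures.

15.9 K

d = 3.07 × 1.496×10^11 m = 4.593×10^11 m.
S = L/(4πd²) = 35.01 W m^-2.
Effective emission temperature (TOA balance): σT_e⁴ = S(1−α)/4 = 4.411 W m^-2 → T_e = 93.92 K.
Surface balance with a leaky layer gives σT_s⁴ = σT_e⁴·2/(2−ε), so T_s = T_e·[2/(2−0.93)]^(1/4) = 109.8 K.
The atmosphere warms the surface by 15.90 K.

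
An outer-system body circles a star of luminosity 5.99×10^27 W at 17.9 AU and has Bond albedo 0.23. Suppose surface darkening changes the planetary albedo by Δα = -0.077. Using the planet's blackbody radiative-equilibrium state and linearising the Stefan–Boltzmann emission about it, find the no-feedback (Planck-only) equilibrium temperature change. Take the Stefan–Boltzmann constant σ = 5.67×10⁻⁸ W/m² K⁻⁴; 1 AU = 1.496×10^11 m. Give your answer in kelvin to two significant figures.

3.1 K

d = 17.9 × 1.496×10^11 m = 2.678×10^12 m.
S = L/(4πd²) = 66.47 W/m².
The baseline emission temperature is T_e = 122.6 K.
TOA radiative forcing: ΔF = −S·Δα/4 = −66.47·(-0.077)/4 = 1.280 W/m².
Planck response: λ_P = 4σT_e³ = 4·5.67×10⁻⁸·(122.6)³ = 0.4176 W/m²/K.
ΔT₀ = ΔF/λ_P = 1.280/0.4176 = 3.06 K.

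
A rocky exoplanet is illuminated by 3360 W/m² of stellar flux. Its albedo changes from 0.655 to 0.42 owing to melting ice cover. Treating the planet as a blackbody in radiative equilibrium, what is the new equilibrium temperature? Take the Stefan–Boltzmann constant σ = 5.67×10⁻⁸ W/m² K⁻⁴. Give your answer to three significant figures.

304 K

New equilibrium: T₂ = [(1−0.42)·3360/(4σ)]^(1/4) = 304.5 K.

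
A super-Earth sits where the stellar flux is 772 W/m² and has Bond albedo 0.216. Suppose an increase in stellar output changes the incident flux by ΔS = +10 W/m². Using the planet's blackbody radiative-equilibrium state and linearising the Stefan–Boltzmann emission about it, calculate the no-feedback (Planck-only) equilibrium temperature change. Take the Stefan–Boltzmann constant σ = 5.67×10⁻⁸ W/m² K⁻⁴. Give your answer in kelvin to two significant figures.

0.74 kelvin

Reference equilibrium: T_e = [S(1−α)/(4σ)]^(1/4) = 227.3 K.
TOA radiative forcing: ΔF = (1−α)ΔS/4 = 0.784·(+10)/4 = 1.960 W/m².
Planck response: λ_P = 4σT_e³ = 4·5.67×10⁻⁸·(227.3)³ = 2.663 W/m²/K.
So ΔT₀ = 1.960/2.663 = 0.736 K.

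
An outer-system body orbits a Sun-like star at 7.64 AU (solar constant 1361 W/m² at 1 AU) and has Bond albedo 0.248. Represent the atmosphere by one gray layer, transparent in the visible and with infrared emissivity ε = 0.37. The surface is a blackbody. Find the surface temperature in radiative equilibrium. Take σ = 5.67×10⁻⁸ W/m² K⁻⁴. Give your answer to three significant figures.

98.7 kelvin

Irradiance scales as 1/d², so S = 1361 W/m² × (1/7.64)² = 23.32 W/m².
At the top of the atmosphere, σT_e⁴ = S(1−α)/4 = 4.384 W/m², giving T_e = 93.77 K.
For a single slab of emissivity ε, T_s⁴ = 2T_e⁴/(2−ε); thus T_s = 93.77·(1.227)^(1/4) = 98.69 K.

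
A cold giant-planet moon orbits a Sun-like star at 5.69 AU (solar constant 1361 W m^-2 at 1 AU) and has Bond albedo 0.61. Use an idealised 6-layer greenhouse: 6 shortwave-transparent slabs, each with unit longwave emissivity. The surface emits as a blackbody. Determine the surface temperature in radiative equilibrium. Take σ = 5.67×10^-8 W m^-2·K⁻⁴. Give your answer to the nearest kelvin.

150 kelvin

By the inverse-square law, S = 1361/5.69² = 42.04 W m^-2.
Top-of-atmosphere balance: σT_e⁴ = S(1−α)/4 = 4.099 W m^-2 → T_e = 92.21 K.
Layer-by-layer balance gives σT_s⁴ = (N+1)σT_e⁴, so T_s = 7^¼·92.21 = 150.0 K.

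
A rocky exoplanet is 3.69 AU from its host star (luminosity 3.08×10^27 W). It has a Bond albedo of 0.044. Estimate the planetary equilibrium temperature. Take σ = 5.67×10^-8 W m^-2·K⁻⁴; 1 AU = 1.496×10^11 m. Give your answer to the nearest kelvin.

241 kelvin

Orbital distance: d = 3.69 AU = 5.520×10^11 m.
Spreading L over a sphere of radius d: S = 3.08×10^27/(4π·5.52×10^11²) = 804.3 W m^-2.
Absorbed flux (global mean): S(1−α)/4 = 804.3·0.956/4 = 192.2 W m^-2.
In equilibrium σT⁴ equals this, so T = 241.3 K.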